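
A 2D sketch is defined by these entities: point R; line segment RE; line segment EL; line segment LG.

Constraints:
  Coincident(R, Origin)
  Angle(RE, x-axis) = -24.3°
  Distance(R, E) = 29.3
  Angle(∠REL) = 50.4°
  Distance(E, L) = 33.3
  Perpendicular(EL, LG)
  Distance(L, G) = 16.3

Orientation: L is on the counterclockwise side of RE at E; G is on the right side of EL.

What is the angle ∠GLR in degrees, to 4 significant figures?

147.1°

∠REL = 50.4°, so EL runs at -24.3° + (180° − 50.4°) = 105.3° from the x-axis; with |EL| = 33.3, L = E + 33.3·(cos 105.3°, sin 105.3°) = (17.92, 20.06). EL is perpendicular to LG; with |LG| = 16.3 on the right of EL, G = L + 16.3·(0.9646, 0.2639) = (33.64, 24.36). Then cos ∠GLR = LG·LR / (|LG||LR|), giving 147.1°.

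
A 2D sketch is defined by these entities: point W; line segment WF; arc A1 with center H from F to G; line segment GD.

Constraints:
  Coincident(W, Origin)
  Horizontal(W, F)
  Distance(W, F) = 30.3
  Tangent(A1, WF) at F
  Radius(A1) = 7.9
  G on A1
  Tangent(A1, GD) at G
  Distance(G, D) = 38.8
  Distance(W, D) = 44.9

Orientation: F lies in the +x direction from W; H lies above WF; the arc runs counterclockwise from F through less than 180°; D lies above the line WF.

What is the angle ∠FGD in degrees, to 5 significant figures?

115.74°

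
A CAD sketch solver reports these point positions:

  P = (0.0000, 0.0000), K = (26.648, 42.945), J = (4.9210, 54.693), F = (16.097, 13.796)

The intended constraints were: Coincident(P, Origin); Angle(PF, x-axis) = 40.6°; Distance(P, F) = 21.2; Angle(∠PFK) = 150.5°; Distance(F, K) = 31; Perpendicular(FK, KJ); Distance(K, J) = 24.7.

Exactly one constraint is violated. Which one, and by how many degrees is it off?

Perpendicular(FK, KJ) — off by 8.50°.

P = (0.00, 0.00) ✓; PF at 40.60° ✓; |PF| = 21.20 ✓; ∠PFK = 150.5° ✓; |FK| = 31.00 ✓; ∠(FK, KJ) = 81.50° ✗; |KJ| = 24.70 ✓.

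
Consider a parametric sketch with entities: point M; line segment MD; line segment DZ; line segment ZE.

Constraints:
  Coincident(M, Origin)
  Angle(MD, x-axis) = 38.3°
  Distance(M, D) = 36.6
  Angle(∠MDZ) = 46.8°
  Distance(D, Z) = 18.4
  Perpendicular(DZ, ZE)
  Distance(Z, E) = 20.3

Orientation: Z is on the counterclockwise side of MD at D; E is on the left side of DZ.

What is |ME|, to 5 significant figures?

9.2189

M is at the origin; MD runs at 38.3° with length 36.6, so D = 36.6·(cos 38.3°, sin 38.3°) = (28.723, 22.684). ∠MDZ = 46.8°, so DZ runs at 38.3° + (180° − 46.8°) = 171.50° from the x-axis; with |DZ| = 18.4, Z = D + 18.4·(cos 171.50°, sin 171.50°) = (10.525, 25.404). DZ is perpendicular to ZE; with |ZE| = 20.3 on the left of DZ, E = Z + 20.3·(-0.14781, -0.98902) = (7.5244, 5.3266). Then |ME| = |E − M| = 9.2189.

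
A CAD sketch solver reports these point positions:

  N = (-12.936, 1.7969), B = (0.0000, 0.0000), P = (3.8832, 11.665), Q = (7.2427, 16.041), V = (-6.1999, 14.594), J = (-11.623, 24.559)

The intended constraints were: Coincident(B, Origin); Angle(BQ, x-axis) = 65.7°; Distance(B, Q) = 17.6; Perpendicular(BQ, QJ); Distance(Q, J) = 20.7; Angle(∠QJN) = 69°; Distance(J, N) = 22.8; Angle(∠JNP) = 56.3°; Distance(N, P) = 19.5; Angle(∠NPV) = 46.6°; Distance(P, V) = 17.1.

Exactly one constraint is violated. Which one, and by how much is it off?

Distance(P, V) = 17.1 — off by 6.60.

B = (0.00, 0.00) ✓; BQ at 65.70° ✓; |BQ| = 17.60 ✓; ∠(BQ, QJ) = 90.00° ✓; |QJ| = 20.70 ✓; ∠QJN = 69.00° ✓; |JN| = 22.80 ✓; ∠JNP = 56.30° ✓; |NP| = 19.50 ✓; ∠NPV = 46.60° ✓; |PV| = 10.50 ✗.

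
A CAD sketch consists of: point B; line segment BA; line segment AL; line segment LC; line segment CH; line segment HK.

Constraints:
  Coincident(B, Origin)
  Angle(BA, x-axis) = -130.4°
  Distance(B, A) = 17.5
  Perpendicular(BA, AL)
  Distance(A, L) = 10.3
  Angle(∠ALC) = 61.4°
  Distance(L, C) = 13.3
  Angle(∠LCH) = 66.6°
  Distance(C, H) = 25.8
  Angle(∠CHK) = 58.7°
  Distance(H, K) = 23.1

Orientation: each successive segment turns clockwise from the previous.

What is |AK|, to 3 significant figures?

15.8

B is at the origin; BA runs at -130.4° with length 17.5, so A = (-11.3, -13.3). The perpendicularity gives AL at right angles to BA, so AL runs at 140°; with |AL| = 10.3, L = (-19.2, -6.65). ∠ALC = 61.4° gives LC at 21.0° from the x-axis; with |LC| = 13.3, C = (-6.77, -1.88). ∠LCH = 66.6° gives CH at -92.4° from the x-axis; with |CH| = 25.8, H = (-7.85, -27.7). ∠CHK = 58.7° gives HK at 146° from the x-axis; with |HK| = 23.1, K = (-27.1, -14.8). Then |AK| = |K − A| = 15.8.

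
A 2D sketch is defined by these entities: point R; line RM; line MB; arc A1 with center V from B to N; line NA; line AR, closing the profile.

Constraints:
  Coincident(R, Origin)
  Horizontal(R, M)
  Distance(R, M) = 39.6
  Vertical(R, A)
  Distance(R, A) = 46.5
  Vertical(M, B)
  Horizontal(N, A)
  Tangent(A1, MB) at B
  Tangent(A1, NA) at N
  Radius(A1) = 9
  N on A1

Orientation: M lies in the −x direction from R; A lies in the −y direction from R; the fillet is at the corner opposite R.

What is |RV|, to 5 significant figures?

48.401

R is at the origin; RM is horizontal with |RM| = 39.6 and M on the −x side, so M = (-39.600, 0.0000). RA is vertical with |RA| = 46.5 and A on the −y side, so A = (0.0000, -46.500). The virtual corner opposite R is at (-39.600, -46.500). A1 meets MB tangentially, so VB is at right angles to MB and tangency of A1 to NA means the radius VN is perpendicular to NA, with radius 9.0, so the center V sits 9.0 in from both sides at V = (-30.600, -37.500). Then |RV| = |V − R| = 48.401.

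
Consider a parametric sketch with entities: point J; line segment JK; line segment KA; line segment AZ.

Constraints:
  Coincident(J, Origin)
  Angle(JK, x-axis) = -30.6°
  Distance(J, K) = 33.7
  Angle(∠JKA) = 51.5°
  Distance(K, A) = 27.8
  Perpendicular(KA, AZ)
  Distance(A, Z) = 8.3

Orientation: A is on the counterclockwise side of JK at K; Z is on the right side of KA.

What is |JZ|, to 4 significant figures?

35.34

J is at the origin; JK runs at -30.6° with length 33.7, so K = 33.7·(cos -30.6°, sin -30.6°) = (29.01, -17.15). ∠JKA = 51.5°, so KA runs at -30.6° + (180° − 51.5°) = 97.90° from the x-axis; with |KA| = 27.8, A = K + 27.8·(cos 97.90°, sin 97.90°) = (25.19, 10.38). The perpendicularity gives AZ at right angles to KA; with |AZ| = 8.3 on the right of KA, Z = A + 8.3·(0.9905, 0.1374) = (33.41, 11.52). Then |JZ| = |Z − J| = 35.34.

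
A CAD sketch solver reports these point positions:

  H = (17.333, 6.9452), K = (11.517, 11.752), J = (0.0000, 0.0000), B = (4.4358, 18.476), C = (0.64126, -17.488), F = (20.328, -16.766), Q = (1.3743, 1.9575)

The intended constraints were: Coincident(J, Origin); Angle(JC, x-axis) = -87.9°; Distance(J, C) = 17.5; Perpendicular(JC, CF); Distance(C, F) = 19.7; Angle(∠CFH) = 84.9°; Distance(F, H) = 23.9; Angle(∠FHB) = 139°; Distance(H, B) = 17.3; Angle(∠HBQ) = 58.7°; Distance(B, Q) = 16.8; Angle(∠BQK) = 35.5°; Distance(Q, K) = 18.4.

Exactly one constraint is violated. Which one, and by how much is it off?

Distance(Q, K) = 18.4 — off by 4.30.

J = (0.00, 0.00) ✓; JC at -87.90° ✓; |JC| = 17.50 ✓; ∠(JC, CF) = 90.00° ✓; |CF| = 19.70 ✓; ∠CFH = 84.90° ✓; |FH| = 23.90 ✓; ∠FHB = 139.0° ✓; |HB| = 17.30 ✓; ∠HBQ = 58.70° ✓; |BQ| = 16.80 ✓; ∠BQK = 35.50° ✓; |QK| = 14.10 ✗.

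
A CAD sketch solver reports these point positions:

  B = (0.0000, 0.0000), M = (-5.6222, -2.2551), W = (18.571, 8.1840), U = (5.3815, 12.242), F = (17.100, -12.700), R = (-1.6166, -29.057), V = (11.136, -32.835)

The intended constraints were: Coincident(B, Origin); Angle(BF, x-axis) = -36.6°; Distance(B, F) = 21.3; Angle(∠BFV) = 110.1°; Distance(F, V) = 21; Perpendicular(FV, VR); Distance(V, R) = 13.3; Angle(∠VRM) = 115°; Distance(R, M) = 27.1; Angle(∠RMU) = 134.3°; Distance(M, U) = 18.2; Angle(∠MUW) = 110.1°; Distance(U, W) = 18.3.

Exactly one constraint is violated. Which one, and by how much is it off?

Distance(U, W) = 18.3 — off by 4.50.

B = (0.00, 0.00) ✓; BF at -36.60° ✓; |BF| = 21.30 ✓; ∠BFV = 110.1° ✓; |FV| = 21.00 ✓; ∠(FV, VR) = 90.00° ✓; |VR| = 13.30 ✓; ∠VRM = 115.0° ✓; |RM| = 27.10 ✓; ∠RMU = 134.3° ✓; |MU| = 18.20 ✓; ∠MUW = 110.1° ✓; |UW| = 13.80 ✗.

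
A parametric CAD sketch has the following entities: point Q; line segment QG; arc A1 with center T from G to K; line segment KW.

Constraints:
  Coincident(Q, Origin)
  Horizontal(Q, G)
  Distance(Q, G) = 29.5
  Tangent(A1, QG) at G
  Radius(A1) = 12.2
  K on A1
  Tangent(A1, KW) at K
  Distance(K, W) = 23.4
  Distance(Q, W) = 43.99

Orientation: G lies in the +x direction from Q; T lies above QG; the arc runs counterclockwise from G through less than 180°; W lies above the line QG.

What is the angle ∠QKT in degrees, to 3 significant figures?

14.5°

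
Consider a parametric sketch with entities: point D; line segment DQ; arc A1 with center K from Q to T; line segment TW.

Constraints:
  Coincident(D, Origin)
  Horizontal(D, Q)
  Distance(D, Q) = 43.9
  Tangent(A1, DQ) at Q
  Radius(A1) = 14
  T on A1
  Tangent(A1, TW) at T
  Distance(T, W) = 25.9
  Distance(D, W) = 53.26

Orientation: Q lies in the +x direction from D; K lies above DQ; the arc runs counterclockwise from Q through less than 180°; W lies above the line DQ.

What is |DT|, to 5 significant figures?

58.461

Checks: ∠(KQ, QD) = 90.00° ✓; |KT| = 14.00 ✓; ∠(KT, TW) = 90.00° ✓; |TW| = 25.90 ✓; |DW| = 53.26 ✓.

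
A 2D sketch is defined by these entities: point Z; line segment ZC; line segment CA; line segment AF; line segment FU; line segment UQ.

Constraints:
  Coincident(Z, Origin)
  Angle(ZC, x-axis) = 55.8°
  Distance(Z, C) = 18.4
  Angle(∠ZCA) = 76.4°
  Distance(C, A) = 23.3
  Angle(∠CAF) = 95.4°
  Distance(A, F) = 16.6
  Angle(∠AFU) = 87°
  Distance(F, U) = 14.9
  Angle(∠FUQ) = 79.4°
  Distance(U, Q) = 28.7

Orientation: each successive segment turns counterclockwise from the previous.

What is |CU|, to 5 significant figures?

19.840

Z is at the origin; ZC runs at 55.8° with length 18.4, so C = (10.342, 15.218). ∠ZCA = 76.4° gives CA at 159.40° from the x-axis; with |CA| = 23.3, A = (-11.468, 23.416). ∠CAF = 95.4° gives AF at -116.00° from the x-axis; with |AF| = 16.6, F = (-18.745, 8.4962). ∠AFU = 87.0° gives FU at -23.000° from the x-axis; with |FU| = 14.9, U = (-5.0293, 2.6743). Then |CU| = |U − C| = 19.840.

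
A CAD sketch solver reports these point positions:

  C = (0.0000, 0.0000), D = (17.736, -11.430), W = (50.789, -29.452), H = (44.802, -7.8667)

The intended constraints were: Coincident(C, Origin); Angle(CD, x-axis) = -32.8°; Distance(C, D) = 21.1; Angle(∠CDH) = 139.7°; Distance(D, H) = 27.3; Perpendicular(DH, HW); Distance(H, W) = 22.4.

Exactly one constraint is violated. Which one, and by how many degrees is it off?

Perpendicular(DH, HW) — off by 8.00°.

C = (0.00, 0.00) ✓; CD at -32.80° ✓; |CD| = 21.10 ✓; ∠CDH = 139.7° ✓; |DH| = 27.30 ✓; ∠(DH, HW) = 82.00° ✗; |HW| = 22.40 ✓.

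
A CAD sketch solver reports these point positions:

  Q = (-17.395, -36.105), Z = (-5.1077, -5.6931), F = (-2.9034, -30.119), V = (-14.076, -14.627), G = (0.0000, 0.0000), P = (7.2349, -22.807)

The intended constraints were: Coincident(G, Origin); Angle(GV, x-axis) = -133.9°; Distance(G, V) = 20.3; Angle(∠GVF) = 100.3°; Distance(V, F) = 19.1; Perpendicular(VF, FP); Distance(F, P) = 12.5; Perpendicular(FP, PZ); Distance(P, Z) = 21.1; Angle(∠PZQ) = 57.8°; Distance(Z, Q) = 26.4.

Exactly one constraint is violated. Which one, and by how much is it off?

Distance(Z, Q) = 26.4 — off by 6.40.

G = (0.00, 0.00) ✓; GV at -133.9° ✓; |GV| = 20.30 ✓; ∠GVF = 100.3° ✓; |VF| = 19.10 ✓; ∠(VF, FP) = 90.00° ✓; |FP| = 12.50 ✓; ∠(FP, PZ) = 90.00° ✓; |PZ| = 21.10 ✓; ∠PZQ = 57.80° ✓; |ZQ| = 32.80 ✗.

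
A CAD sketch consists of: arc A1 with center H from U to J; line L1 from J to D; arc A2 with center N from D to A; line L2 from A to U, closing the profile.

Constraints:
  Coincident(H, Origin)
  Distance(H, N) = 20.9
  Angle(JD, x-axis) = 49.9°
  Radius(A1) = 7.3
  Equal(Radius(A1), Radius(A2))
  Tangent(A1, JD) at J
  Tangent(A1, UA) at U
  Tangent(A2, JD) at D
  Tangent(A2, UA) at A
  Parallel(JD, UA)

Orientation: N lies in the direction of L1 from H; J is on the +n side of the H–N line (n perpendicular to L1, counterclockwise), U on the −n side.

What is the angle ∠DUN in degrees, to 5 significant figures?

15.683°

The slot axis is L1's direction at 49.9°, so u = (cos 49.9°, sin 49.9°) = (0.64412, 0.76492) and n = (−sin 49.9°, cos 49.9°) = (-0.76492, 0.64412). H is at the origin and N lies 20.9 along u from H, so N = 20.9·u = (13.462, 15.987). Tangency of A1 to both parallel lines with radius 7.3 puts J and U at H ± 7.3·n: J = (-5.5839, 4.7021), U = (5.5839, -4.7021). Equal radii place D and A the same way about N: D = N + 7.3·n = (7.8783, 20.689), A = N − 7.3·n = (19.046, 11.285). Then cos ∠DUN = UD·UN / (|UD||UN|), giving 15.683°.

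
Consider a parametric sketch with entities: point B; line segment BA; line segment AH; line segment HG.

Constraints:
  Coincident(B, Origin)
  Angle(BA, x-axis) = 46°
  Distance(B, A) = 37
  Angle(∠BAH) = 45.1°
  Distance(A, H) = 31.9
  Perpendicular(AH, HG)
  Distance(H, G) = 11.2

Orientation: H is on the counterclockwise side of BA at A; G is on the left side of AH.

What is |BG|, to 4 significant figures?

16.08

B is at the origin; BA runs at 46.0° with length 37.0, so A = 37.0·(cos 46.0°, sin 46.0°) = (25.70, 26.62). ∠BAH = 45.1°, so AH runs at 46.0° + (180° − 45.1°) = 180.9° from the x-axis; with |AH| = 31.9, H = A + 31.9·(cos 180.9°, sin 180.9°) = (-6.194, 26.11). The perpendicularity gives HG at right angles to AH; with |HG| = 11.2 on the left of AH, G = H + 11.2·(0.01571, -0.9999) = (-6.018, 14.92). Then |BG| = |G − B| = 16.08.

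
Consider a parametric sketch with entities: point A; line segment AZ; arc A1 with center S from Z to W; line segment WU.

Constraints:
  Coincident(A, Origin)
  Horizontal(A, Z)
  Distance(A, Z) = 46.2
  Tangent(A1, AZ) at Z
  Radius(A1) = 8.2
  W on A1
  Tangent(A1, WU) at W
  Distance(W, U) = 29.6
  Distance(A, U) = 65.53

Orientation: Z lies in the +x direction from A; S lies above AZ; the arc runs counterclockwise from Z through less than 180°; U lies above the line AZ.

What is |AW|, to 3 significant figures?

55.1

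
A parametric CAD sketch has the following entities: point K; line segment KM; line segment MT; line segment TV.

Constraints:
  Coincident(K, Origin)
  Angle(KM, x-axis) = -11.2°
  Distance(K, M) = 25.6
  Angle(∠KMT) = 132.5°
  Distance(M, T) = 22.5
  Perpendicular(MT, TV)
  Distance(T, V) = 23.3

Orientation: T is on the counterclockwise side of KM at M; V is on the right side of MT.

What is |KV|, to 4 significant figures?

57.99

K is at the origin; KM runs at -11.2° with length 25.6, so M = 25.6·(cos -11.2°, sin -11.2°) = (25.11, -4.972). ∠KMT = 132.5°, so MT runs at -11.2° + (180° − 132.5°) = 36.30° from the x-axis; with |MT| = 22.5, T = M + 22.5·(cos 36.30°, sin 36.30°) = (43.25, 8.348). The perpendicularity gives TV at right angles to MT; with |TV| = 23.3 on the right of MT, V = T + 23.3·(0.5920, -0.8059) = (57.04, -10.43). Then |KV| = |V − K| = 57.99.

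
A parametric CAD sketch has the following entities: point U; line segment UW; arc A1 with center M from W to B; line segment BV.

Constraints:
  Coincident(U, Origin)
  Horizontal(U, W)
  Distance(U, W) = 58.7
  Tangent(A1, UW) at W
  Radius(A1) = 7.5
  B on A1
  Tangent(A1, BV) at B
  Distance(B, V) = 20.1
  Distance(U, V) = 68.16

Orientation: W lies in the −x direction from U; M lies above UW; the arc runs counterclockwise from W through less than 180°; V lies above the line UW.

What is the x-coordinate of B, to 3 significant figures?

-52.1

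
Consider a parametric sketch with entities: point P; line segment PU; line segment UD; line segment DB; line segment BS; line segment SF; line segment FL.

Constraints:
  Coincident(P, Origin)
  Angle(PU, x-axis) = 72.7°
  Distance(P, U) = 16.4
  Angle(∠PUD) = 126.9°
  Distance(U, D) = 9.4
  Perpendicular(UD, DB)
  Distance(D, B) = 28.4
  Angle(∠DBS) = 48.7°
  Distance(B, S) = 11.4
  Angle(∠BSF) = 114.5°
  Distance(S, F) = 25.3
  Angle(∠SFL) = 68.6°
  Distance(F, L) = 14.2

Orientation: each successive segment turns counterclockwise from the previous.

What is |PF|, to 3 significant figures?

24.4

P is at the origin; PU runs at 72.7° with length 16.4, so U = (4.88, 15.7). ∠PUD = 126.9° gives UD at 126° from the x-axis; with |UD| = 9.4, D = (-0.622, 23.3). UD is perpendicular to DB, so DB runs at -144°; with |DB| = 28.4, B = (-23.7, 6.67). ∠DBS = 48.7° gives BS at -12.9° from the x-axis; with |BS| = 11.4, S = (-12.5, 4.12). ∠BSF = 114.5° gives SF at 52.6° from the x-axis; with |SF| = 25.3, F = (2.82, 24.2). Then |PF| = |F − P| = 24.4.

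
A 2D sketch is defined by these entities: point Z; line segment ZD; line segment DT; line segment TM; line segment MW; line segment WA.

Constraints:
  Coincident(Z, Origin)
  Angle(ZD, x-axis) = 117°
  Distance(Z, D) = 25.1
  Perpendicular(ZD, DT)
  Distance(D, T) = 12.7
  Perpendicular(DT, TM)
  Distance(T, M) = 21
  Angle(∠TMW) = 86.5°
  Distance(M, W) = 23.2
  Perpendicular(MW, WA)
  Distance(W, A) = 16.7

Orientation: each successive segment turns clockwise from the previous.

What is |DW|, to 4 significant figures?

22.20

Z is at the origin; ZD runs at 117.0° with length 25.1, so D = (-11.40, 22.36). ZD is perpendicular to DT, so DT runs at 27.00°; with |DT| = 12.7, T = (-0.07938, 28.13). DT ⟂ TM, so TM runs at -63.00°; with |TM| = 21.0, M = (9.454, 9.419). ∠TMW = 86.5° gives MW at -156.5° from the x-axis; with |MW| = 23.2, W = (-11.82, 0.1678). Then |DW| = |W − D| = 22.20.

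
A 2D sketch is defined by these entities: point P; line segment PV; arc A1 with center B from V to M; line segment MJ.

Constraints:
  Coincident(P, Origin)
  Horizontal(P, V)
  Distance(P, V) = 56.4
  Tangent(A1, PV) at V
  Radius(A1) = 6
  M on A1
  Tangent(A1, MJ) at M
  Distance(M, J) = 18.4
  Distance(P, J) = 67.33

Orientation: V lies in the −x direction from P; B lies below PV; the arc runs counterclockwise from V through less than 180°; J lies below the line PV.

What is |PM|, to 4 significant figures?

62.67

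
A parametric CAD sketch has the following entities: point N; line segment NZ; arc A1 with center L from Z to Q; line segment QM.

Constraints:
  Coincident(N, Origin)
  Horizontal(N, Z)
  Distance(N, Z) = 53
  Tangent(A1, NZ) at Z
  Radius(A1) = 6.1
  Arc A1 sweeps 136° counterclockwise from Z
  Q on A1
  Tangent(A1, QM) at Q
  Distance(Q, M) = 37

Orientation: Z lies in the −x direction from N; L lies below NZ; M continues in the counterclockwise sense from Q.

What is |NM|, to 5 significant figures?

47.407

N is at the origin; NZ is horizontal with |NZ| = 53.0 and Z on the −x side, so Z = (-53.000, 0.0000). The tangent condition forces LZ to be normal to NZ, so L = Z + (0, -6.1) = (-53.000, -6.1000). On A1, Z sits at bearing 90° from L; a 136° counterclockwise sweep puts Q at bearing 226°, so Q = L + 6.1·(cos 226°, sin 226°) = (-57.237, -10.488). Since A1 is tangent to QM there, LQ ⟂ QM, so QM runs along (−sin 226°, cos 226°); with |QM| = 37.0, M = (-30.622, -36.190). Then |NM| = |M − N| = 47.407.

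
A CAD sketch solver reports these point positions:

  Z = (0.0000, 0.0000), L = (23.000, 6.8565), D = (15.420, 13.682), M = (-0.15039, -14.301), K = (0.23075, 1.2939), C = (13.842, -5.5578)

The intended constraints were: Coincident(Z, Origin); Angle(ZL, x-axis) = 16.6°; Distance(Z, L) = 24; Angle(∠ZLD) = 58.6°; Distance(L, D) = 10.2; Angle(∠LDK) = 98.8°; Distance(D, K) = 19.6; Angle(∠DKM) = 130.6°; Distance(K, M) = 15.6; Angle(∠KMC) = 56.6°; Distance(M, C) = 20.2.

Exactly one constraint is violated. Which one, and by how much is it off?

Distance(M, C) = 20.2 — off by 3.70.

Z = (0.00, 0.00) ✓; ZL at 16.60° ✓; |ZL| = 24.00 ✓; ∠ZLD = 58.60° ✓; |LD| = 10.20 ✓; ∠LDK = 98.80° ✓; |DK| = 19.60 ✓; ∠DKM = 130.6° ✓; |KM| = 15.60 ✓; ∠KMC = 56.60° ✓; |MC| = 16.50 ✗.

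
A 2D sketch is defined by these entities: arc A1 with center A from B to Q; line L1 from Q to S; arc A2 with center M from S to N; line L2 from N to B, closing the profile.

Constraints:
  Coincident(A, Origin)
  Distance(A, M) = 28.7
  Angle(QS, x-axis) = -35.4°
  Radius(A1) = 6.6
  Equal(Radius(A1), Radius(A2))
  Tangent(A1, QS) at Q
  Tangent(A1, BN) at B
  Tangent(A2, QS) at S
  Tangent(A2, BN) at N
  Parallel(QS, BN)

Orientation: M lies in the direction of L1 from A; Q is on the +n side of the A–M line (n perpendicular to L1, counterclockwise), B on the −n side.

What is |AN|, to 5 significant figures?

29.449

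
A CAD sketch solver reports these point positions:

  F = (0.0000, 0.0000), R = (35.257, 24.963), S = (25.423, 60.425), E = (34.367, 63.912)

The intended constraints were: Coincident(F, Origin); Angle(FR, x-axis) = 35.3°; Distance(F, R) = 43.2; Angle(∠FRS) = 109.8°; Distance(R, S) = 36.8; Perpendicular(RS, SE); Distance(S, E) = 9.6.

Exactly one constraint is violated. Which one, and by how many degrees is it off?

Perpendicular(RS, SE) — off by 5.80°.

F = (0.00, 0.00) ✓; FR at 35.30° ✓; |FR| = 43.20 ✓; ∠FRS = 109.8° ✓; |RS| = 36.80 ✓; ∠(RS, SE) = 84.20° ✗; |SE| = 9.600 ✓.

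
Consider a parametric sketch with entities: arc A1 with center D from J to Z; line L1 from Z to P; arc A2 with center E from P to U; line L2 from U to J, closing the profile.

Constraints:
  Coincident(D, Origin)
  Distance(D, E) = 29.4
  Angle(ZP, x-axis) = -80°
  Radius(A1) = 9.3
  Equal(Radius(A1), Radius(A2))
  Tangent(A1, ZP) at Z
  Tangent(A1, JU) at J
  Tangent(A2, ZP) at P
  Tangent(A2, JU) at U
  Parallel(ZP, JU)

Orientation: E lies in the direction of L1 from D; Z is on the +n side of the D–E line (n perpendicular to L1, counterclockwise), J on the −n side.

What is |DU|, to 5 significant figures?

30.836

Tangency of A1 to both parallel lines with radius 9.3 puts Z and J at D ± 9.3·n: Z = (9.1587, 1.6149), J = (-9.1587, -1.6149). Equal radii place P and U the same way about E: P = E + 9.3·n = (14.264, -27.338), U = E − 9.3·n = (-4.0535, -30.568). Then |DU| = |U − D| = 30.836.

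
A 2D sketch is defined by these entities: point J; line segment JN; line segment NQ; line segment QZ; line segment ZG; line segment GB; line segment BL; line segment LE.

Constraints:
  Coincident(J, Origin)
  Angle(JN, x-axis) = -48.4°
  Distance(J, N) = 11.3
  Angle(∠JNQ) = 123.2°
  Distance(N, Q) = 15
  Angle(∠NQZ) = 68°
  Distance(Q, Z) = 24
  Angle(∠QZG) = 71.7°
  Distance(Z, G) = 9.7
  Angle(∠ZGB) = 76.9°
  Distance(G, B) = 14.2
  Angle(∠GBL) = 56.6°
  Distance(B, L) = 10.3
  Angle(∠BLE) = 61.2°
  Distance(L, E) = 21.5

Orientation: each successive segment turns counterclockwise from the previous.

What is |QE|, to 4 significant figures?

25.28

∠GBL = 56.6° gives BL at 95.20° from the x-axis; with |BL| = 10.3, L = (15.38, 10.70). ∠BLE = 61.2° gives LE at -146.0° from the x-axis; with |LE| = 21.5, E = (-2.449, -1.321). Then |QE| = |E − Q| = 25.28.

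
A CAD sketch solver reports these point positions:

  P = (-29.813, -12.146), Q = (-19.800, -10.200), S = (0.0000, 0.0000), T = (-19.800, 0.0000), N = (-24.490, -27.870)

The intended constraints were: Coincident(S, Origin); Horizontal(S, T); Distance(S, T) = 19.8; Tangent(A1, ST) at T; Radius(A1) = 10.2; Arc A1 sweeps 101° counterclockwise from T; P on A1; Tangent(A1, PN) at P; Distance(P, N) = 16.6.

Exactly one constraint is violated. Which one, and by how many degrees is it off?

Tangent(A1, PN) at P — off by 7.70°.

S = (0.00, 0.00) ✓; S.y = 0.00, T.y = 0.00 ✓; |ST| = 19.80 ✓; ∠(QT, TS) = 90.00° ✓; |QT| = 10.20 ✓; bearing(Q→P) − bearing(Q→T) = 101.0° ✓; |QP| = 10.20 ✓; ∠(QP, PN) = 82.30° ✗; |PN| = 16.60 ✓.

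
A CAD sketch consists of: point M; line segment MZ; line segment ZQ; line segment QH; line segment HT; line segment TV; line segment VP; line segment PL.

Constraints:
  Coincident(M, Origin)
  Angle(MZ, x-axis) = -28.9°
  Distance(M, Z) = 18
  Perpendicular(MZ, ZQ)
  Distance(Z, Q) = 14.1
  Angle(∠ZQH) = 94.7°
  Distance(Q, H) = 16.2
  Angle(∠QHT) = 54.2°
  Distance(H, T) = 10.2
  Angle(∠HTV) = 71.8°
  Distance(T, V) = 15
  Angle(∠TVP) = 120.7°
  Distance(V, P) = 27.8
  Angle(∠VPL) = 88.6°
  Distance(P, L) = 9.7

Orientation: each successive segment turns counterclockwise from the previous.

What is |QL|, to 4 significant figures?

33.06

M is at the origin; MZ runs at -28.9° with length 18.0, so Z = (15.76, -8.699). MZ is perpendicular to ZQ, so ZQ runs at 61.10°; with |ZQ| = 14.1, Q = (22.57, 3.645). ∠ZQH = 94.7° gives QH at 146.4° from the x-axis; with |QH| = 16.2, H = (9.079, 12.61). ∠QHT = 54.2° gives HT at -87.80° from the x-axis; with |HT| = 10.2, T = (9.471, 2.417). ∠HTV = 71.8° gives TV at 20.40° from the x-axis; with |TV| = 15.0, V = (23.53, 7.646). ∠TVP = 120.7° gives VP at 79.70° from the x-axis; with |VP| = 27.8, P = (28.50, 35.00). ∠VPL = 88.6° gives PL at 171.1° from the x-axis; with |PL| = 9.7, L = (18.92, 36.50). Then |QL| = |L − Q| = 33.06.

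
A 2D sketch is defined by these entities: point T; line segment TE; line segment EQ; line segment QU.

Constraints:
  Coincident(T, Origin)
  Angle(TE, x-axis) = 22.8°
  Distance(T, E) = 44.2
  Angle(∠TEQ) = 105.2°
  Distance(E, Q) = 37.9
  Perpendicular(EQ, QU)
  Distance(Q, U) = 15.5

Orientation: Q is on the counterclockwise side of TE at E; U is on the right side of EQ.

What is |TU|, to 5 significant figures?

76.361

T is at the origin; TE runs at 22.8° with length 44.2, so E = 44.2·(cos 22.8°, sin 22.8°) = (40.746, 17.128). ∠TEQ = 105.2°, so EQ runs at 22.8° + (180° − 105.2°) = 97.600° from the x-axis; with |EQ| = 37.9, Q = E + 37.9·(cos 97.600°, sin 97.600°) = (35.734, 54.695). The perpendicularity gives QU at right angles to EQ; with |QU| = 15.5 on the right of EQ, U = Q + 15.5·(0.99122, 0.13226) = (51.098, 56.745). Then |TU| = |U − T| = 76.361.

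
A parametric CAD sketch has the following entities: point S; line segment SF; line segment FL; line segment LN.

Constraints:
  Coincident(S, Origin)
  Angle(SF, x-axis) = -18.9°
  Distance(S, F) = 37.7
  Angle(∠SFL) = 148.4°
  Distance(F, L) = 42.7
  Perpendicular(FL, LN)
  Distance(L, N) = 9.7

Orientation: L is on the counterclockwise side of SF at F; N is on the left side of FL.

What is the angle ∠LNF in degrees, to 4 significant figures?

77.20°

∠SFL = 148.4°, so FL runs at -18.9° + (180° − 148.4°) = 12.70° from the x-axis; with |FL| = 42.7, L = F + 42.7·(cos 12.70°, sin 12.70°) = (77.32, -2.824). FL is perpendicular to LN; with |LN| = 9.7 on the left of FL, N = L + 9.7·(-0.2198, 0.9755) = (75.19, 6.638). Then cos ∠LNF = NL·NF / (|NL||NF|), giving 77.20°.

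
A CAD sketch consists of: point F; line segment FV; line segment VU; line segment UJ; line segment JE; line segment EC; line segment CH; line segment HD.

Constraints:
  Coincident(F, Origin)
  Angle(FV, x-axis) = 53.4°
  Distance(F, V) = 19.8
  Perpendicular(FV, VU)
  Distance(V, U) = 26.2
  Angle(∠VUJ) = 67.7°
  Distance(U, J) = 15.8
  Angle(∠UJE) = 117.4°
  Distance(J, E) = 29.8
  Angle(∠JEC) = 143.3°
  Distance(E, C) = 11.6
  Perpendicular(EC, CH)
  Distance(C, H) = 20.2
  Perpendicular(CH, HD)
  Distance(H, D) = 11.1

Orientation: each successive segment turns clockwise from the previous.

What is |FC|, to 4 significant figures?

21.19

∠UJE = 117.4° gives JE at 148.5° from the x-axis; with |JE| = 29.8, E = (-6.099, 7.684). ∠JEC = 143.3° gives EC at 111.8° from the x-axis; with |EC| = 11.6, C = (-10.41, 18.45). Then |FC| = |C − F| = 21.19.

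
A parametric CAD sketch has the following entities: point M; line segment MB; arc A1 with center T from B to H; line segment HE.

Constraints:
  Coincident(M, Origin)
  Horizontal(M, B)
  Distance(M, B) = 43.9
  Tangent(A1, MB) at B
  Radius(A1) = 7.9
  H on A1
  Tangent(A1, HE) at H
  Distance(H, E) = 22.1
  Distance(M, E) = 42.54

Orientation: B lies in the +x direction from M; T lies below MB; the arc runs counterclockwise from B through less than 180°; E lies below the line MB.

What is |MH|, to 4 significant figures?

36.71

M is at the origin; M and B share the same y with |MB| = 43.9 and B on the +x side, so B = (43.90, 0.000). Since A1 is tangent to MB there, TB ⟂ MB, so T = B + (0, -7.9) = (43.90, -7.900). Since TH ⟂ HE (tangency), |TE| = √(7.9² + 22.1²) = 23.47 regardless of where H sits on A1. So E lies on both circle(M, 42.54) and circle(T, 23.47); the below-MB intersection is E = (31.94, -28.09). H is the foot of the tangent from E: H = (36.14, -6.398).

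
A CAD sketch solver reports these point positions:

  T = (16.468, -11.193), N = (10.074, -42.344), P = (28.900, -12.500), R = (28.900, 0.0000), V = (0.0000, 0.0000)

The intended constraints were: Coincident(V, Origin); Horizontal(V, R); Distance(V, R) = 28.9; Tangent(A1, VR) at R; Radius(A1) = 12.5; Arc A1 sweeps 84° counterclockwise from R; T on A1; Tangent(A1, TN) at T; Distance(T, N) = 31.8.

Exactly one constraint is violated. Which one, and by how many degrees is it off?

Tangent(A1, TN) at T — off by 5.60°.

V = (0.00, 0.00) ✓; V.y = 0.00, R.y = 0.00 ✓; |VR| = 28.90 ✓; ∠(PR, RV) = 90.00° ✓; |PR| = 12.50 ✓; bearing(P→T) − bearing(P→R) = 84.00° ✓; |PT| = 12.50 ✓; ∠(PT, TN) = 95.60° ✗; |TN| = 31.80 ✓.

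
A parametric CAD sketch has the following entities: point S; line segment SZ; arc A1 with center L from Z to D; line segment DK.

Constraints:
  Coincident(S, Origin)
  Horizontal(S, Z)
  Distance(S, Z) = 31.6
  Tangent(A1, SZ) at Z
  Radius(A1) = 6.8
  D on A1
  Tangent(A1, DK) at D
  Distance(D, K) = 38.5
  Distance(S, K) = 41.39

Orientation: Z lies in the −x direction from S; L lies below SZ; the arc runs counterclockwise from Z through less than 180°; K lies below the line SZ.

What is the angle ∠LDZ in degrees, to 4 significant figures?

23.97°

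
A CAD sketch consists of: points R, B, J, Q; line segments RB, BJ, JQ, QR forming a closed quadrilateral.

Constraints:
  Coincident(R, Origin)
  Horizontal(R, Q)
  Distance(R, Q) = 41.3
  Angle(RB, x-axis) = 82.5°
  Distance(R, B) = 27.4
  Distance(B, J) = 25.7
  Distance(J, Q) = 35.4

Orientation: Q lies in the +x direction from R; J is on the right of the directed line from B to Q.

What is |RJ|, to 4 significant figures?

6.140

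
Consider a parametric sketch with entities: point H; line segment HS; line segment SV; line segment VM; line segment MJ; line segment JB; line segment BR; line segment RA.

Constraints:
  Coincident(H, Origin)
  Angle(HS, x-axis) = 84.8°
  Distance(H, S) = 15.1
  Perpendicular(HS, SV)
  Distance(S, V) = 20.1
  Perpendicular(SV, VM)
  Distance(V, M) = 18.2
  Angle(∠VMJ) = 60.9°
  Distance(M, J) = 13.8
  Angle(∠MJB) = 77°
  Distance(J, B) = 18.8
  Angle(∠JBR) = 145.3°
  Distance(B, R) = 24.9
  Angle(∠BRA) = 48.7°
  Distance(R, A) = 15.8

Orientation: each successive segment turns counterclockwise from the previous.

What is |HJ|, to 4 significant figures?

8.816

SV ⟂ VM, so VM runs at -95.20°; with |VM| = 18.2, M = (-20.30, -1.266). ∠VMJ = 60.9° gives MJ at 23.90° from the x-axis; with |MJ| = 13.8, J = (-7.682, 4.325). Then |HJ| = |J − H| = 8.816.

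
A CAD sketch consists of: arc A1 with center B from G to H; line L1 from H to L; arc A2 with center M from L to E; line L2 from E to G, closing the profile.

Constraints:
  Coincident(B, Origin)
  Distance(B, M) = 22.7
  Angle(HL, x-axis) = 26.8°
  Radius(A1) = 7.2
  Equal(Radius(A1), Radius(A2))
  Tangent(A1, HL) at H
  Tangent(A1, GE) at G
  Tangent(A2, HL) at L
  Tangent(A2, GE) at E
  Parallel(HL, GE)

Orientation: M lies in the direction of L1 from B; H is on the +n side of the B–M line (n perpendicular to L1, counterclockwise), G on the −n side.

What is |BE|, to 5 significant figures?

23.814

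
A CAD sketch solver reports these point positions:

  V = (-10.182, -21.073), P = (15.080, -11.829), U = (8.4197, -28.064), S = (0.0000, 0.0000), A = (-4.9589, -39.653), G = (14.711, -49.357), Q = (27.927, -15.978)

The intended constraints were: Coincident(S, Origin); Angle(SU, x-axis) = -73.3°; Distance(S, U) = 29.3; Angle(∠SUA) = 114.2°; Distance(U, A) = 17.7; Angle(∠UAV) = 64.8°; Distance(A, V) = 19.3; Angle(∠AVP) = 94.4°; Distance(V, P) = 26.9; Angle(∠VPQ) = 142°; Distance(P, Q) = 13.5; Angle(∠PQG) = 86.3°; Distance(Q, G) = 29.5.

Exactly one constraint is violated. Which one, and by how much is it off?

Distance(Q, G) = 29.5 — off by 6.40.

S = (0.00, 0.00) ✓; SU at -73.30° ✓; |SU| = 29.30 ✓; ∠SUA = 114.2° ✓; |UA| = 17.70 ✓; ∠UAV = 64.80° ✓; |AV| = 19.30 ✓; ∠AVP = 94.40° ✓; |VP| = 26.90 ✓; ∠VPQ = 142.0° ✓; |PQ| = 13.50 ✓; ∠PQG = 86.30° ✓; |QG| = 35.90 ✗.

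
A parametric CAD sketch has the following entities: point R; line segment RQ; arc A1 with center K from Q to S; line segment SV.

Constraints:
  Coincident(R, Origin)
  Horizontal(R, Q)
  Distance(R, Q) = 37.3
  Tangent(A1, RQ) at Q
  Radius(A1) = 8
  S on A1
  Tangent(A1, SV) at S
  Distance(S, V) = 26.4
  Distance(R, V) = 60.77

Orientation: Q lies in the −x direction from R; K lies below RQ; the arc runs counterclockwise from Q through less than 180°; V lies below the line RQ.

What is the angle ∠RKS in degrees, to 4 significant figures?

152.3°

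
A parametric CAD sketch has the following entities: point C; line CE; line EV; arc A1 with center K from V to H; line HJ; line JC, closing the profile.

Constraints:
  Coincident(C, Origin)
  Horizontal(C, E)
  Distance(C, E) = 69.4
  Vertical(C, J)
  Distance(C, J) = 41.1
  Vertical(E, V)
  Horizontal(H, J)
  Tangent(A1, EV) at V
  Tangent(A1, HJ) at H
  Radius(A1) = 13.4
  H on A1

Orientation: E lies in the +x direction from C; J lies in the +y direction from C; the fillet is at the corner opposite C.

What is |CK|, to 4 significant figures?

62.48

C is at the origin; C and E share the same y with |CE| = 69.4 and E on the +x side, so E = (69.40, 0.000). CJ is vertical with |CJ| = 41.1 and J on the +y side, so J = (0.000, 41.10). The virtual corner opposite C is at (69.40, 41.10). A1 meets EV tangentially, so KV is at right angles to EV and A1 meets HJ tangentially, so KH is at right angles to HJ, with radius 13.4, so the center K sits 13.4 in from both sides at K = (56.00, 27.70). Then |CK| = |K − C| = 62.48.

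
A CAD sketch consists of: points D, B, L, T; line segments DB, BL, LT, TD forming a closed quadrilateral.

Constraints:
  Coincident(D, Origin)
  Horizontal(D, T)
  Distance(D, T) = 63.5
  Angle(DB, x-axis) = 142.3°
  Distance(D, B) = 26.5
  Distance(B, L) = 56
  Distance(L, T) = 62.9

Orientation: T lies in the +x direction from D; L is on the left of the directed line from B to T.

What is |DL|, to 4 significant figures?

54.86

Checks: |BL| = 56.00 ✓; |LT| = 62.90 ✓.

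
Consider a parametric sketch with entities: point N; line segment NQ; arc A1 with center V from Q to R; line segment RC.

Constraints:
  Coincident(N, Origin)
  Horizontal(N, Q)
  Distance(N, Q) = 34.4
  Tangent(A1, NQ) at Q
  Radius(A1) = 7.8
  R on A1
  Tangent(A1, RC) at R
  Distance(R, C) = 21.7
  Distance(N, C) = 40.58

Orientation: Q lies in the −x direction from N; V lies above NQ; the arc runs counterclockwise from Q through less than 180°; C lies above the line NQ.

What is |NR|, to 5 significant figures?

27.822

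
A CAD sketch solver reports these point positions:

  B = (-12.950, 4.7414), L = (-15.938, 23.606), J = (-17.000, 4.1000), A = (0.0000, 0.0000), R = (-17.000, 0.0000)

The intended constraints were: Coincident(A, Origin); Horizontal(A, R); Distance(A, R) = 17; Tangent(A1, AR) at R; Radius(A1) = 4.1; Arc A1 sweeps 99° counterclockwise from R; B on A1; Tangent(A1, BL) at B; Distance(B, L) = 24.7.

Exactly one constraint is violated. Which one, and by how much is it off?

Distance(B, L) = 24.7 — off by 5.60.

A = (0.00, 0.00) ✓; A.y = 0.00, R.y = 0.00 ✓; |AR| = 17.00 ✓; ∠(JR, RA) = 90.00° ✓; |JR| = 4.100 ✓; bearing(J→B) − bearing(J→R) = 99.00° ✓; |JB| = 4.100 ✓; ∠(JB, BL) = 90.00° ✓; |BL| = 19.10 ✗.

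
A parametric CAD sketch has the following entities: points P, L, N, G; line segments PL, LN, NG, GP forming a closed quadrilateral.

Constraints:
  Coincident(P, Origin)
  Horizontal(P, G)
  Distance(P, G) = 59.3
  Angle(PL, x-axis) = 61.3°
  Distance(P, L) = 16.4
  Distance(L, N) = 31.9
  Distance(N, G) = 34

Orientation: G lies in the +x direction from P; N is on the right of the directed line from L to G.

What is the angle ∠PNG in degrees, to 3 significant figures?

139°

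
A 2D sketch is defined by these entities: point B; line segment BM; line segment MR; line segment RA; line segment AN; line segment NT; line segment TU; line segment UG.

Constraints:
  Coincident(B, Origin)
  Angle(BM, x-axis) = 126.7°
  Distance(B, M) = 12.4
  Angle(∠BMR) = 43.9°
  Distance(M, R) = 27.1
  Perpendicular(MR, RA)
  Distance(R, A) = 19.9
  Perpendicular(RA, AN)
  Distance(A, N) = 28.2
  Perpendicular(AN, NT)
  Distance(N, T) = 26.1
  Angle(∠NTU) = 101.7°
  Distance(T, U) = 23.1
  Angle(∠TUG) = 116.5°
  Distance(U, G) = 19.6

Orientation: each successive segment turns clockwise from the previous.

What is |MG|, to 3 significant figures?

33.9

∠NTU = 101.7° gives TU at 2.30° from the x-axis; with |TU| = 23.1, U = (15.6, 17.2). ∠TUG = 116.5° gives UG at -61.2° from the x-axis; with |UG| = 19.6, G = (25.0, -0.0101). Then |MG| = |G − M| = 33.9.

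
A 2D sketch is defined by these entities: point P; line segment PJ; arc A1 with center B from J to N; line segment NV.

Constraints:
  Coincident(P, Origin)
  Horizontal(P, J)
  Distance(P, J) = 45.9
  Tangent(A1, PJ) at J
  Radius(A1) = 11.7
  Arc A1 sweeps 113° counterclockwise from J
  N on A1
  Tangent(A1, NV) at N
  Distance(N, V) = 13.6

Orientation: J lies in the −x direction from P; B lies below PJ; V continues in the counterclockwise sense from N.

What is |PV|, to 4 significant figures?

58.88

P is at the origin; P and J share the same y with |PJ| = 45.9 and J on the −x side, so J = (-45.90, 0.000). Tangency of A1 to PJ means the radius BJ is perpendicular to PJ, so B = J + (0, -11.7) = (-45.90, -11.70). On A1, J sits at bearing 90° from B; a 113° counterclockwise sweep puts N at bearing 203°, so N = B + 11.7·(cos 203°, sin 203°) = (-56.67, -16.27). Tangency of A1 to NV means the radius BN is perpendicular to NV, so NV runs along (−sin 203°, cos 203°); with |NV| = 13.6, V = (-51.36, -28.79). Then |PV| = |V − P| = 58.88.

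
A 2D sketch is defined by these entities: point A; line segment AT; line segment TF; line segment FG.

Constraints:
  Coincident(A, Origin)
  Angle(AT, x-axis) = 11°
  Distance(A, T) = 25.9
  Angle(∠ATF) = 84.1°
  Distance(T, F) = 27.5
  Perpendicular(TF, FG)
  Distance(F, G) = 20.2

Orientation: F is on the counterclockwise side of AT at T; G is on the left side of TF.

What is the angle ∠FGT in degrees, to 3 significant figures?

53.7°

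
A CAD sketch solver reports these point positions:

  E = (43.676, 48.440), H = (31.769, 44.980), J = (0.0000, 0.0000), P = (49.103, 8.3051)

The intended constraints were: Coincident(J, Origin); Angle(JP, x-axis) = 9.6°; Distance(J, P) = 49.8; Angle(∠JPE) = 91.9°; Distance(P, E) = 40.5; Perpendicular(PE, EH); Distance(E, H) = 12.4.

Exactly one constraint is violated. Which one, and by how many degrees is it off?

Perpendicular(PE, EH) — off by 8.50°.

J = (0.00, 0.00) ✓; JP at 9.600° ✓; |JP| = 49.80 ✓; ∠JPE = 91.90° ✓; |PE| = 40.50 ✓; ∠(PE, EH) = 98.50° ✗; |EH| = 12.40 ✓.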